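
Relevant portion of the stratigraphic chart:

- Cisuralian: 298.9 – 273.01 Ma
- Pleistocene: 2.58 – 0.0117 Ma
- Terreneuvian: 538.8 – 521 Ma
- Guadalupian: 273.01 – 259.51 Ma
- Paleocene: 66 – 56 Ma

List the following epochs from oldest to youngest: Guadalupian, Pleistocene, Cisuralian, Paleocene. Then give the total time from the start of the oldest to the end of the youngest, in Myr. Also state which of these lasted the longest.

Cisuralian, Guadalupian, Paleocene, Pleistocene; total span 298.8883 Myr; longest is Cisuralian

Start ages (Ma): Cisuralian 298.9, Guadalupian 273.01, Paleocene 66, Pleistocene 2.58.
Ordered oldest to youngest: Cisuralian, Guadalupian, Paleocene, Pleistocene.
Span = 298.9 − 0.0117 = 298.8883 Myr.
Durations: Cisuralian 25.89, Paleocene 10, Guadalupian 13.5, Pleistocene 2.5683 → longest is Cisuralian (25.89 Myr).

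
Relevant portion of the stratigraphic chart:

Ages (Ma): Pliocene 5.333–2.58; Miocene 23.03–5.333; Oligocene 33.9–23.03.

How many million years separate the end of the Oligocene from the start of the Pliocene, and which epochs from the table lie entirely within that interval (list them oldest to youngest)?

The Oligocene closes at 23.03 Ma and the Pliocene opens at 5.333 Ma, so the interval is 23.03 − 5.333 = 17.697 Myr.
An epoch fits inside if it starts at or after 23.03 Ma and ends at or before 5.333 Ma; oldest first that gives Miocene.

17.697 million years; Miocene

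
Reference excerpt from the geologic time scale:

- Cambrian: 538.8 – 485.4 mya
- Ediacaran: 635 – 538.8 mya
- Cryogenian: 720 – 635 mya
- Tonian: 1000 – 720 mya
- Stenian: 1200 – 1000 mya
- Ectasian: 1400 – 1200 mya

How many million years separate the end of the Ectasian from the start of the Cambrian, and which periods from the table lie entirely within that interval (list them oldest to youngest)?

661.2 million years; Stenian, Tonian, Cryogenian, Ediacaran

End of Ectasian = 1200 Ma; start of Cambrian = 538.8 Ma.
Gap = 1200 − 538.8 = 661.2 Myr.
Periods wholly inside 1200–538.8 Ma: Stenian (1200–1000), Tonian (1000–720), Cryogenian (720–635), Ediacaran (635–538.8).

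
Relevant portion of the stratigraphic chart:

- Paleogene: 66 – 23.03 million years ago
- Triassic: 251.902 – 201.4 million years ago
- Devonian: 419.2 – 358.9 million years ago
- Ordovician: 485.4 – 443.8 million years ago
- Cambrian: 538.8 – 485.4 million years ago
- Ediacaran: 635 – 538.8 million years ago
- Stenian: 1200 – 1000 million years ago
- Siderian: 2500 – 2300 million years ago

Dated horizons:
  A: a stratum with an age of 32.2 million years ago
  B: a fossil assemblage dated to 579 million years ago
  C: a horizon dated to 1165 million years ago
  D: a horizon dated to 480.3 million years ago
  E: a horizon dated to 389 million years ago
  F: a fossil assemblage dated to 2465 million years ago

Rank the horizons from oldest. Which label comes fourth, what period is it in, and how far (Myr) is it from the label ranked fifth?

D, in the Ordovician; 91.3 million years to E

Sorted oldest-first by Ma: F (2465), C (1165), B (579), D (480.3), E (389), A (32.2).
The fourth oldest is D at 480.3 Ma, which lies in 485.4–443.8 Ma: the Ordovician.
The fifth oldest is E at 389 Ma; separation = |480.3 − 389| = 91.3 Myr.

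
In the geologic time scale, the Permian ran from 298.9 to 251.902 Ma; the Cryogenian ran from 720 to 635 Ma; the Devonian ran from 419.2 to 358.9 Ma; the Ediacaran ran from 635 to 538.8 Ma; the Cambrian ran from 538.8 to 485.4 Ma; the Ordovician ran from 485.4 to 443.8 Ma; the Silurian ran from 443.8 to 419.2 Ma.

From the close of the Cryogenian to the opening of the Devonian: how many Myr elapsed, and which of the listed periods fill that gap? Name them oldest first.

215.8 million years; Ediacaran, Cambrian, Ordovician, Silurian

The Cryogenian closes at 635 Ma and the Devonian opens at 419.2 Ma, so the interval is 635 − 419.2 = 215.8 Myr.
A period fits inside if it starts at or after 635 Ma and ends at or before 419.2 Ma; oldest first that gives Ediacaran, Cambrian, Ordovician, Silurian.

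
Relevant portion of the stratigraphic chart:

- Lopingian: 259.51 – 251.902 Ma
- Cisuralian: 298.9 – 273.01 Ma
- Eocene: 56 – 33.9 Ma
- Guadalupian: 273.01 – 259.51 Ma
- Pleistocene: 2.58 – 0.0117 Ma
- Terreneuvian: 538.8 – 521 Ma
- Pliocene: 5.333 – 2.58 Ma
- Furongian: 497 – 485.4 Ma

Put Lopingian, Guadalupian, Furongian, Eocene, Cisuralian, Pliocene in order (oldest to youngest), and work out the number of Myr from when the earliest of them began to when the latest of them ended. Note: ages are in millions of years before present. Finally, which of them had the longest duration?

Furongian → Cisuralian → Guadalupian → Lopingian → Eocene → Pliocene; total span 494.42 Myr; longest is Cisuralian

From the excerpt: Lopingian 259.51–251.902; Guadalupian 273.01–259.51; Furongian 497–485.4; Eocene 56–33.9; Cisuralian 298.9–273.01; Pliocene 5.333–2.58 (Ma).
Larger Ma is earlier, so the oldest is Furongian and the youngest is Pliocene; oldest to youngest: Furongian, Cisuralian, Guadalupian, Lopingian, Eocene, Pliocene.
Oldest start 497 minus youngest end 2.58 gives 494.42 Myr overall.
Individual lengths (start − end): Furongian 11.6; Lopingian 7.608; Eocene 22.1; Guadalupian 13.5; Pliocene 2.753; Cisuralian 25.89. The largest is Cisuralian at 25.89 Myr.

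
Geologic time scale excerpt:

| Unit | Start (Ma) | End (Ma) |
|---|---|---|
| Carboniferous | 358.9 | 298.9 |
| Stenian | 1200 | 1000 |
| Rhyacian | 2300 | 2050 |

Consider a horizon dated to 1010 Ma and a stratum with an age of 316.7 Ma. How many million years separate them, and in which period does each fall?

Elapsed time: 1010 − 316.7 = 693.3 Myr.
1010 Ma lies within 1200–1000 Ma: Stenian.
316.7 Ma lies within 358.9–298.9 Ma: Carboniferous.

693.3 million years apart; the first in the Stenian, the second in the Carboniferous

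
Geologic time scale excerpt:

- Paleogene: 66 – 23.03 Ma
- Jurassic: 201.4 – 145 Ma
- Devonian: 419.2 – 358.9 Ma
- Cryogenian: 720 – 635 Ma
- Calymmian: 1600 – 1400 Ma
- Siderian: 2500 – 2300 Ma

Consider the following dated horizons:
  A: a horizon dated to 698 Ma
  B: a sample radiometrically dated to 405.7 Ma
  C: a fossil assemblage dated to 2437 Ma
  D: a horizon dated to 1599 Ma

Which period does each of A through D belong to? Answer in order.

A — Cryogenian; B — Devonian; C — Siderian; D — Calymmian

Match each age against the start–end ranges in the excerpt: A = 698 Ma → Cryogenian (720–635); B = 405.7 Ma → Devonian (419.2–358.9); C = 2437 Ma → Siderian (2500–2300); D = 1599 Ma → Calymmian (1600–1400).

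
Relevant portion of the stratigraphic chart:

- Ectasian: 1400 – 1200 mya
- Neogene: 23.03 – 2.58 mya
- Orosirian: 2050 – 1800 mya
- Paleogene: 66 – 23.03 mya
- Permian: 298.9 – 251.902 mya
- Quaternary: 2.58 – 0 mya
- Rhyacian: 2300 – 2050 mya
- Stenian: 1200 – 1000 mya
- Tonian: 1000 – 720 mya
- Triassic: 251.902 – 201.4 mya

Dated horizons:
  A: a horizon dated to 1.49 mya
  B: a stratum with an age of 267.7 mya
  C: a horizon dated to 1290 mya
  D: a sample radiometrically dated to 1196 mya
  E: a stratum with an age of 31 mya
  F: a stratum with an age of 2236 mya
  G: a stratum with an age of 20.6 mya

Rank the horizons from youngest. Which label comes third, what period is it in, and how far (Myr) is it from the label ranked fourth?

E, in the Paleogene; 236.7 million years to B

Sorted youngest-first by Ma: A (1.49), G (20.6), E (31), B (267.7), D (1196), C (1290), F (2236).
The third youngest is E at 31 Ma, which lies in 66–23.03 Ma: the Paleogene.
The fourth youngest is B at 267.7 Ma; separation = |31 − 267.7| = 236.7 Myr.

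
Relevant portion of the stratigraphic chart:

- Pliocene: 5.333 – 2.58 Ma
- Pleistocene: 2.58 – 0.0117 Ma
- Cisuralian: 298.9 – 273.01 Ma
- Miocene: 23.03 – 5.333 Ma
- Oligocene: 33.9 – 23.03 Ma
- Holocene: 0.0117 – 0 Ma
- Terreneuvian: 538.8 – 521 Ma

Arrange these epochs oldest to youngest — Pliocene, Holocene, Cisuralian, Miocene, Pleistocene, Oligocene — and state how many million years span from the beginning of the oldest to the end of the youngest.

Cisuralian → Oligocene → Miocene → Pliocene → Pleistocene → Holocene; total span 298.9 Myr

From the excerpt: Pliocene 5.333–2.58; Holocene 0.0117–0; Cisuralian 298.9–273.01; Miocene 23.03–5.333; Pleistocene 2.58–0.0117; Oligocene 33.9–23.03 (Ma).
Larger Ma is earlier, so the oldest is Cisuralian and the youngest is Holocene; oldest to youngest: Cisuralian, Oligocene, Miocene, Pliocene, Pleistocene, Holocene.
Oldest start 298.9 minus youngest end 0 gives 298.9 Myr overall.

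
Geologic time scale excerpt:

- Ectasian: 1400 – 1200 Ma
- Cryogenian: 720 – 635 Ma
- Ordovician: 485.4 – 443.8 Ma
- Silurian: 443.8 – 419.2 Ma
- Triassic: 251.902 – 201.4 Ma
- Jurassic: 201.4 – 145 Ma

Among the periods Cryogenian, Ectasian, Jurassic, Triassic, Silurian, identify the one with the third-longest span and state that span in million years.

Start − end for each: Cryogenian 720 − 635 = 85; Ectasian 1400 − 1200 = 200; Jurassic 201.4 − 145 = 56.4; Triassic 251.902 − 201.4 = 50.502; Silurian 443.8 − 419.2 = 24.6.
Ranking these from longest: Ectasian > Cryogenian > Jurassic > Triassic > Silurian.
Position 3 in that ranking is Jurassic, which lasted 56.4 Myr.

Jurassic, 56.4 million years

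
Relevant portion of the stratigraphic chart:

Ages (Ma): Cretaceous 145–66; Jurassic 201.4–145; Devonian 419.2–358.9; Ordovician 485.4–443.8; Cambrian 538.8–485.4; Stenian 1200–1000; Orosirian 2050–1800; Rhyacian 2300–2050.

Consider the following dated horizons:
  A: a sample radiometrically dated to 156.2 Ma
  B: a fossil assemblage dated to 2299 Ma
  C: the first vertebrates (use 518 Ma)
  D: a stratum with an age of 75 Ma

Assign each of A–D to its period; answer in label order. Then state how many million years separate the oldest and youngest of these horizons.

A: 156.2 Ma lies in 201.4–145 Ma, so Jurassic.
B: 2299 Ma lies in 2300–2050 Ma, so Rhyacian.
C: 518 Ma lies in 538.8–485.4 Ma, so Cambrian.
D: 75 Ma lies in 145–66 Ma, so Cretaceous.
Oldest = 2299 Ma, youngest = 75 Ma → span 2224 Myr.

A — Jurassic; B — Rhyacian; C — Cambrian; D — Cretaceous; span 2224 million years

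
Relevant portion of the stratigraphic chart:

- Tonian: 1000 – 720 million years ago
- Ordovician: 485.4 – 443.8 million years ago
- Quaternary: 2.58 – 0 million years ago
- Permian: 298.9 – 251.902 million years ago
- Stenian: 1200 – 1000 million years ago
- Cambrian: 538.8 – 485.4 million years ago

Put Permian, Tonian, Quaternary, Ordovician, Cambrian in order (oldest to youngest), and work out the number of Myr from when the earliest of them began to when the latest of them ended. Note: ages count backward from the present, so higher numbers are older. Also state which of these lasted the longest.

From the excerpt: Permian 298.9–251.902; Tonian 1000–720; Quaternary 2.58–0; Ordovician 485.4–443.8; Cambrian 538.8–485.4 (Ma).
Larger Ma is earlier, so the oldest is Tonian and the youngest is Quaternary; oldest to youngest: Tonian, Cambrian, Ordovician, Permian, Quaternary.
Oldest start 1000 minus youngest end 0 gives 1000 Myr overall.
Individual lengths (start − end): Cambrian 53.4; Permian 46.998; Ordovician 41.6; Tonian 280; Quaternary 2.58. The largest is Tonian at 280 Myr.

Tonian, Cambrian, Ordovician, Permian, Quaternary; total span 1000 Myr; longest is Tonian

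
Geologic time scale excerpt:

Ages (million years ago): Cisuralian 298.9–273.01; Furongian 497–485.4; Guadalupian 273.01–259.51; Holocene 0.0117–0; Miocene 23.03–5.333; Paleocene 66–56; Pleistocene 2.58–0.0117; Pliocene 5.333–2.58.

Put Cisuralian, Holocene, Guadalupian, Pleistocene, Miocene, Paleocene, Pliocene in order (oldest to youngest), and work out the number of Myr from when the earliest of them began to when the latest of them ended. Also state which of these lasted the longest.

Start ages (Ma): Cisuralian 298.9, Guadalupian 273.01, Paleocene 66, Miocene 23.03, Pliocene 5.333, Pleistocene 2.58, Holocene 0.0117.
Ordered oldest to youngest: Cisuralian, Guadalupian, Paleocene, Miocene, Pliocene, Pleistocene, Holocene.
Span = 298.9 − 0 = 298.9 Myr.
Durations: Paleocene 10, Holocene 0.0117, Pleistocene 2.5683, Guadalupian 13.5, Miocene 17.697, Cisuralian 25.89, Pliocene 2.753 → longest is Cisuralian (25.89 Myr).

Cisuralian → Guadalupian → Paleocene → Miocene → Pliocene → Pleistocene → Holocene; total span 298.9 Myr; longest is Cisuralian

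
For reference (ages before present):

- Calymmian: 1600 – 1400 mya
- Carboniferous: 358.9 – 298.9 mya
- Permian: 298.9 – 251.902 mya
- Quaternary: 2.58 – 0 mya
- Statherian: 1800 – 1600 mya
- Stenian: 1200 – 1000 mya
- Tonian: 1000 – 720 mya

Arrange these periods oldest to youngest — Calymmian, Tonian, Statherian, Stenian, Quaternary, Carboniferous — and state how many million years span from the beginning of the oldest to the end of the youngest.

From the excerpt: Calymmian 1600–1400; Tonian 1000–720; Statherian 1800–1600; Stenian 1200–1000; Quaternary 2.58–0; Carboniferous 358.9–298.9 (Ma).
Larger Ma is earlier, so the oldest is Statherian and the youngest is Quaternary; oldest to youngest: Statherian, Calymmian, Stenian, Tonian, Carboniferous, Quaternary.
Oldest start 1800 minus youngest end 0 gives 1800 Myr overall.

Statherian → Calymmian → Stenian → Tonian → Carboniferous → Quaternary; total span 1800 Myr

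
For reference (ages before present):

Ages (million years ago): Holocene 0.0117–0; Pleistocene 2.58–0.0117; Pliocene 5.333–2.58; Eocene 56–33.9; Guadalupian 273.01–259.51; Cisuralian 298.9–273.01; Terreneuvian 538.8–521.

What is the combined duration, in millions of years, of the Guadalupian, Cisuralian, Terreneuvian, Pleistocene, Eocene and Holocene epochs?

81.87 million years

Duration is start − end for each: (273.01 − 259.51) + (298.9 − 273.01) + (538.8 − 521) + (2.58 − 0.0117) + (56 − 33.9) + (0.0117 − 0).
That is 13.5 + 25.89 + 17.8 + 2.5683 + 22.1 + 0.0117, which totals 81.87 million years.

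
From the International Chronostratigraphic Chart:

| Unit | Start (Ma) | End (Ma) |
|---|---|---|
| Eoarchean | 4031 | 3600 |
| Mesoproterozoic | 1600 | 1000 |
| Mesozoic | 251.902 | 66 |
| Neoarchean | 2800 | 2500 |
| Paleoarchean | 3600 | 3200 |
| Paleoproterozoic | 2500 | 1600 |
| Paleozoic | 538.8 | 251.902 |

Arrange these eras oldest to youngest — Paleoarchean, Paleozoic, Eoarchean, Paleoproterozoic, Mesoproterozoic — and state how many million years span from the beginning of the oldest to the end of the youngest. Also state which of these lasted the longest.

Eoarchean → Paleoarchean → Paleoproterozoic → Mesoproterozoic → Paleozoic; total span 3779.098 Myr; longest is Paleoproterozoic

Start ages (Ma): Eoarchean 4031, Paleoarchean 3600, Paleoproterozoic 2500, Mesoproterozoic 1600, Paleozoic 538.8.
Ordered oldest to youngest: Eoarchean, Paleoarchean, Paleoproterozoic, Mesoproterozoic, Paleozoic.
Span = 4031 − 251.902 = 3779.098 Myr.
Durations: Mesoproterozoic 600, Eoarchean 431, Paleoarchean 400, Paleoproterozoic 900, Paleozoic 286.898 → longest is Paleoproterozoic (900 Myr).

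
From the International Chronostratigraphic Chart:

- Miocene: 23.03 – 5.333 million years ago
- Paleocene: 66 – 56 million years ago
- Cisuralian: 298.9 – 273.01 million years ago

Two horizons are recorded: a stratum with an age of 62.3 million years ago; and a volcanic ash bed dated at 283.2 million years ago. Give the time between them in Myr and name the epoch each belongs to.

Elapsed time: 283.2 − 62.3 = 220.9 Myr.
62.3 Ma lies within 66–56 Ma: Paleocene.
283.2 Ma lies within 298.9–273.01 Ma: Cisuralian.

220.9 million years apart; the first in the Paleocene, the second in the Cisuralian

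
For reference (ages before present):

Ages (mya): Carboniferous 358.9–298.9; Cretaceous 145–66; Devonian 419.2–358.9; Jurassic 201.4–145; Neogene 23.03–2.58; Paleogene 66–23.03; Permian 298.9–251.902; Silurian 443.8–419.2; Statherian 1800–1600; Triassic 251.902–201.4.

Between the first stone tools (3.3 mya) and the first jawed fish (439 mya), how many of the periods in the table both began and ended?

7

439 Ma sits inside the Silurian (443.8–419.2) and 3.3 Ma inside the Neogene (23.03–2.58); neither of those is wholly between the two dates.
The listed periods lying completely between them are Devonian, Carboniferous, Permian, Triassic, Jurassic, Cretaceous, Paleogene — 7 in all.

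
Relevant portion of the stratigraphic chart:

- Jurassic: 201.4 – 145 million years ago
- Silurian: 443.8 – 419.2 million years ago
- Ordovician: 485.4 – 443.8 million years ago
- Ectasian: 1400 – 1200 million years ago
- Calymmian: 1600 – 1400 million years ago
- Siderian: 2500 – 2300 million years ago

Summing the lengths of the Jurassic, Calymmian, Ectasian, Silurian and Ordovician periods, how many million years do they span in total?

522.6 million years

Duration is start − end for each: (201.4 − 145) + (1600 − 1400) + (1400 − 1200) + (443.8 − 419.2) + (485.4 − 443.8).
That is 56.4 + 200 + 200 + 24.6 + 41.6, which totals 522.6 million years.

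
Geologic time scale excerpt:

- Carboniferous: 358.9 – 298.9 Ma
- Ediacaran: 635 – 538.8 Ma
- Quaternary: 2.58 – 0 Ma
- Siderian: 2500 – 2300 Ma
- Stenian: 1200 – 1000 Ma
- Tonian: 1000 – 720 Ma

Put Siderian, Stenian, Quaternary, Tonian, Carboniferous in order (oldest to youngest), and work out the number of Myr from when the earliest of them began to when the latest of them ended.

Start ages (Ma): Siderian 2500, Stenian 1200, Tonian 1000, Carboniferous 358.9, Quaternary 2.58.
Ordered oldest to youngest: Siderian, Stenian, Tonian, Carboniferous, Quaternary.
Span = 2500 − 0 = 2500 Myr.

Siderian, Stenian, Tonian, Carboniferous, Quaternary; total span 2500 Myr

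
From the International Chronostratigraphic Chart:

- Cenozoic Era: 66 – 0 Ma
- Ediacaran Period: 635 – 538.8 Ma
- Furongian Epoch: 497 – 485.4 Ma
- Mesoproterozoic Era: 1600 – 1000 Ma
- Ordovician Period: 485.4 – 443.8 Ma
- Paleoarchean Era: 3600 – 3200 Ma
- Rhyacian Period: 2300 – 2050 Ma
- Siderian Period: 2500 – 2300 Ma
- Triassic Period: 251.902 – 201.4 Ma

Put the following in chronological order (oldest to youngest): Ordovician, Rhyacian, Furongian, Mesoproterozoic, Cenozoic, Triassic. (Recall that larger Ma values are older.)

Sorting by start age (descending Ma, since larger Ma = older): Rhyacian began 2300, Mesoproterozoic began 1600, Furongian began 497, Ordovician began 485.4, Triassic began 251.902, Cenozoic began 66.

Rhyacian, then Mesoproterozoic, then Furongian, then Ordovician, then Triassic, then Cenozoic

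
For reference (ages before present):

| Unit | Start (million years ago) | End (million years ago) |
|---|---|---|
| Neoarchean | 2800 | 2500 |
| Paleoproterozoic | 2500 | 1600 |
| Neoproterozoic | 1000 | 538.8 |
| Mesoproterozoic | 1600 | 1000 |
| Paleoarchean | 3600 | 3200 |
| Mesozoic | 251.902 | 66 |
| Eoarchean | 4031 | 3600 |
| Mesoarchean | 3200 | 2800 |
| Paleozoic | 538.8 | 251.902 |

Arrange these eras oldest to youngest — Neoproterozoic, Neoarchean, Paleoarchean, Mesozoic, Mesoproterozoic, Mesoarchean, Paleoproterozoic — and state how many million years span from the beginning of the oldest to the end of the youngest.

Start ages (Ma): Paleoarchean 3600, Mesoarchean 3200, Neoarchean 2800, Paleoproterozoic 2500, Mesoproterozoic 1600, Neoproterozoic 1000, Mesozoic 251.902.
Ordered oldest to youngest: Paleoarchean, Mesoarchean, Neoarchean, Paleoproterozoic, Mesoproterozoic, Neoproterozoic, Mesozoic.
Span = 3600 − 66 = 3534 Myr.

Paleoarchean → Mesoarchean → Neoarchean → Paleoproterozoic → Mesoproterozoic → Neoproterozoic → Mesozoic; total span 3534 Myr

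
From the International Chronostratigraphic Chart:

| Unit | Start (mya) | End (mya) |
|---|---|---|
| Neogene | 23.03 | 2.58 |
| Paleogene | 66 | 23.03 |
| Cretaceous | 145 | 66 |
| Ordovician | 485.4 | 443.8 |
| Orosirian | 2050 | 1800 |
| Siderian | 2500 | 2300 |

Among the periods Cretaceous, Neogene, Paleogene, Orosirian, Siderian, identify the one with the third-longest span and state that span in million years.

Cretaceous, 79 million years

Durations: Cretaceous 79; Neogene 20.45; Paleogene 42.97; Orosirian 250; Siderian 200 Myr.
Sorted longest-first: Orosirian (250), Siderian (200), Cretaceous (79), Paleogene (42.97), Neogene (20.45).
The third longest is Cretaceous at 79 Myr.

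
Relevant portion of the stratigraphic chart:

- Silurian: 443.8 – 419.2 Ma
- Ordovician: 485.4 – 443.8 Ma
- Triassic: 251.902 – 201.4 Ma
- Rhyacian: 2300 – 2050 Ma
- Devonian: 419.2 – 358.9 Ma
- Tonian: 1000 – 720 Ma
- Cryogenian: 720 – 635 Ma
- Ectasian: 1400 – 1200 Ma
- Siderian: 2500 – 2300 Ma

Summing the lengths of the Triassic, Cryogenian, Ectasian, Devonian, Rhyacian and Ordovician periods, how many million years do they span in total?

687.402 million years

Each duration: Triassic = 50.502; Cryogenian = 85; Ectasian = 200; Devonian = 60.3; Rhyacian = 250; Ordovician = 41.6.
Sum: 50.502 + 85 + 200 + 60.3 + 250 + 41.6 = 687.402 Myr.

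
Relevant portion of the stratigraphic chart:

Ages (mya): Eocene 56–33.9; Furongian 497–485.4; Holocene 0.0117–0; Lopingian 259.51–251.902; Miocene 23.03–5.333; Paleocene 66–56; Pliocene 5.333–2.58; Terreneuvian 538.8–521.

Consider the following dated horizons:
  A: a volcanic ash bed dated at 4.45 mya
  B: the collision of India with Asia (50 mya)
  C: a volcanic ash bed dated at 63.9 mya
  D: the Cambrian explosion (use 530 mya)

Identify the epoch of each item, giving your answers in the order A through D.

A — Pliocene; B — Eocene; C — Paleocene; D — Terreneuvian

A: 4.45 Ma lies in 5.333–2.58 Ma, so Pliocene.
B: 50 Ma lies in 56–33.9 Ma, so Eocene.
C: 63.9 Ma lies in 66–56 Ma, so Paleocene.
D: 530 Ma lies in 538.8–521 Ma, so Terreneuvian.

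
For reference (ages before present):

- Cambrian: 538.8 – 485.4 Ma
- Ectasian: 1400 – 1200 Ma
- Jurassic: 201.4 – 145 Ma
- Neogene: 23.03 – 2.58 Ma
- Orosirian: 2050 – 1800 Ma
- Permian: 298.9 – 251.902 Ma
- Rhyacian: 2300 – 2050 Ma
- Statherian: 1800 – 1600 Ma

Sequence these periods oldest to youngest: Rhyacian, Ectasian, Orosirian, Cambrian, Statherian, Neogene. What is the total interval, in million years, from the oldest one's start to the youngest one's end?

From the excerpt: Rhyacian 2300–2050; Ectasian 1400–1200; Orosirian 2050–1800; Cambrian 538.8–485.4; Statherian 1800–1600; Neogene 23.03–2.58 (Ma).
Larger Ma is earlier, so the oldest is Rhyacian and the youngest is Neogene; oldest to youngest: Rhyacian, Orosirian, Statherian, Ectasian, Cambrian, Neogene.
Oldest start 2300 minus youngest end 2.58 gives 2297.42 Myr overall.

Rhyacian → Orosirian → Statherian → Ectasian → Cambrian → Neogene; total span 2297.42 Myr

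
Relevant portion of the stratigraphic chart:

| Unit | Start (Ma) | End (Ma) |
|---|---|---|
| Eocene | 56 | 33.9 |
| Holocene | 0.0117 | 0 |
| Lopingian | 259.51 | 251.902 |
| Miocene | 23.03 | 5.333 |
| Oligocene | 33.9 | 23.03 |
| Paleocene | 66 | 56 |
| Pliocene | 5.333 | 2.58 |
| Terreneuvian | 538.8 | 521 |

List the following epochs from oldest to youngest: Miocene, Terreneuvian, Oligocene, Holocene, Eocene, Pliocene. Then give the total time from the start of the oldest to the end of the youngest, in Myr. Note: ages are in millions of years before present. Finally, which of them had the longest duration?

Start ages (Ma): Terreneuvian 538.8, Eocene 56, Oligocene 33.9, Miocene 23.03, Pliocene 5.333, Holocene 0.0117.
Ordered oldest to youngest: Terreneuvian, Eocene, Oligocene, Miocene, Pliocene, Holocene.
Span = 538.8 − 0 = 538.8 Myr.
Durations: Holocene 0.0117, Pliocene 2.753, Miocene 17.697, Eocene 22.1, Terreneuvian 17.8, Oligocene 10.87 → longest is Eocene (22.1 Myr).

Terreneuvian → Eocene → Oligocene → Miocene → Pliocene → Holocene; total span 538.8 Myr; longest is Eocene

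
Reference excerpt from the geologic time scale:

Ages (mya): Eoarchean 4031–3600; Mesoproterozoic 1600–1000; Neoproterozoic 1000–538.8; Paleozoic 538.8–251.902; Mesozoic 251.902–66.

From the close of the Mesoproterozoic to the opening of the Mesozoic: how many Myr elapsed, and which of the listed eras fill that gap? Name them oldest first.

748.098 million years; Neoproterozoic, Paleozoic

The Mesoproterozoic closes at 1000 Ma and the Mesozoic opens at 251.902 Ma, so the interval is 1000 − 251.902 = 748.098 Myr.
An era fits inside if it starts at or after 1000 Ma and ends at or before 251.902 Ma; oldest first that gives Neoproterozoic, Paleozoic.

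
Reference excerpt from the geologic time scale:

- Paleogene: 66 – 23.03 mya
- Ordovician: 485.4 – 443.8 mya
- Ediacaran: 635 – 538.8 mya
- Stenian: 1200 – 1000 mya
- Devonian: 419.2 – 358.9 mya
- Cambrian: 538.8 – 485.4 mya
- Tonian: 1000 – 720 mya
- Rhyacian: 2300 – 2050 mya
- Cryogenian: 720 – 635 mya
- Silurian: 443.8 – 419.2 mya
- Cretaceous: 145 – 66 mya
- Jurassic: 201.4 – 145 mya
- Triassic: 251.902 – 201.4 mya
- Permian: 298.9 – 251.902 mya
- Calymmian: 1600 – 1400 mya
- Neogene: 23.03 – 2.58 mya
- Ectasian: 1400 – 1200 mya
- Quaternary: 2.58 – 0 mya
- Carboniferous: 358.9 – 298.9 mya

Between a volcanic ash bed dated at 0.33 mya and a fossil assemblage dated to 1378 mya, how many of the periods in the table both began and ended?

15

1378 Ma sits inside the Ectasian (1400–1200) and 0.33 Ma inside the Quaternary (2.58–0); neither of those is wholly between the two dates.
The listed periods lying completely between them are Stenian, Tonian, Cryogenian, Ediacaran, Cambrian, Ordovician, Silurian, Devonian, Carboniferous, Permian, Triassic, Jurassic, Cretaceous, Paleogene, Neogene — 15 in all.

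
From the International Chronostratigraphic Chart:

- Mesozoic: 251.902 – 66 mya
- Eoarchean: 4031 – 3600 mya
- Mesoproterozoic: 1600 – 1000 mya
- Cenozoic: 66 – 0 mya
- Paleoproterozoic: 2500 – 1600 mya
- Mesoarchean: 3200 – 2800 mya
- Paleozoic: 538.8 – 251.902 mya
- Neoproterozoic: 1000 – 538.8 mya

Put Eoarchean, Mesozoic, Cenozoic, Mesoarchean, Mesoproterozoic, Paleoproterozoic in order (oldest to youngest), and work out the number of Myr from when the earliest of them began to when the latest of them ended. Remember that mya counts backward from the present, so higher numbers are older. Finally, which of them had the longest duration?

Start ages (Ma): Eoarchean 4031, Mesoarchean 3200, Paleoproterozoic 2500, Mesoproterozoic 1600, Mesozoic 251.902, Cenozoic 66.
Ordered oldest to youngest: Eoarchean, Mesoarchean, Paleoproterozoic, Mesoproterozoic, Mesozoic, Cenozoic.
Span = 4031 − 0 = 4031 Myr.
Durations: Mesozoic 185.902, Eoarchean 431, Cenozoic 66, Mesoproterozoic 600, Mesoarchean 400, Paleoproterozoic 900 → longest is Paleoproterozoic (900 Myr).

Eoarchean → Mesoarchean → Paleoproterozoic → Mesoproterozoic → Mesozoic → Cenozoic; total span 4031 Myr; longest is Paleoproterozoic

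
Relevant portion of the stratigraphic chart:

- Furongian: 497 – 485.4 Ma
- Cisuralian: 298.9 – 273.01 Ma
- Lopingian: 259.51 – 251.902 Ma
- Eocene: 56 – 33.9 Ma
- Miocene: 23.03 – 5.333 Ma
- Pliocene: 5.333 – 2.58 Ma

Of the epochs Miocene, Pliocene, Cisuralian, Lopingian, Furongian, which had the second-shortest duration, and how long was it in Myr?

Durations: Miocene 17.697; Pliocene 2.753; Cisuralian 25.89; Lopingian 7.608; Furongian 11.6 Myr.
Sorted shortest-first: Pliocene (2.753), Lopingian (7.608), Furongian (11.6), Miocene (17.697), Cisuralian (25.89).
The second shortest is Lopingian at 7.608 Myr.

Lopingian, 7.608 million years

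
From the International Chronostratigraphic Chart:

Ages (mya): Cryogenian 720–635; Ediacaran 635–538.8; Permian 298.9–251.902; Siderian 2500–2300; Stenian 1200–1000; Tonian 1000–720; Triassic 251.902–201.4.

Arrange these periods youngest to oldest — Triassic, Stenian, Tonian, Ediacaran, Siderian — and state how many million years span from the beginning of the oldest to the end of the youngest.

From the excerpt: Triassic 251.902–201.4; Stenian 1200–1000; Tonian 1000–720; Ediacaran 635–538.8; Siderian 2500–2300 (Ma).
Larger Ma is earlier, so the oldest is Siderian and the youngest is Triassic; youngest to oldest: Triassic, Ediacaran, Tonian, Stenian, Siderian.
Oldest start 2500 minus youngest end 201.4 gives 2298.6 Myr overall.

Triassic, Ediacaran, Tonian, Stenian, Siderian; total span 2298.6 Myr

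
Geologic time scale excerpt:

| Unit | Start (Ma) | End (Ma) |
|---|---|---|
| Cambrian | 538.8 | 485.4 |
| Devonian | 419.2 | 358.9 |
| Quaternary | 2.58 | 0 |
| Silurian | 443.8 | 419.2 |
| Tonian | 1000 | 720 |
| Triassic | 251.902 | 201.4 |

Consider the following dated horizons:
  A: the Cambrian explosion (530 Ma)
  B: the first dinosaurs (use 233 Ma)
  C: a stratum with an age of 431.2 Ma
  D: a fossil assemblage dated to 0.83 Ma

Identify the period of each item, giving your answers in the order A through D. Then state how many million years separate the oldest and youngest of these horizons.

A — Cambrian; B — Triassic; C — Silurian; D — Quaternary; span 529.17 million years

Match each age against the start–end ranges in the excerpt: A = 530 Ma → Cambrian (538.8–485.4); B = 233 Ma → Triassic (251.902–201.4); C = 431.2 Ma → Silurian (443.8–419.2); D = 0.83 Ma → Quaternary (2.58–0).
The largest age is 530 Ma and the smallest is 0.83 Ma; their difference is 529.17 Myr.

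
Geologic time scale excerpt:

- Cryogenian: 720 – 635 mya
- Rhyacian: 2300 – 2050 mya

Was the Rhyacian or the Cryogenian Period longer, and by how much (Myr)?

Rhyacian, by 165 million years

Rhyacian: 2300 − 2050 = 250 Myr.
Cryogenian: 720 − 635 = 85 Myr.
Difference: 250 − 85 = 165 Myr, so the Rhyacian was longer.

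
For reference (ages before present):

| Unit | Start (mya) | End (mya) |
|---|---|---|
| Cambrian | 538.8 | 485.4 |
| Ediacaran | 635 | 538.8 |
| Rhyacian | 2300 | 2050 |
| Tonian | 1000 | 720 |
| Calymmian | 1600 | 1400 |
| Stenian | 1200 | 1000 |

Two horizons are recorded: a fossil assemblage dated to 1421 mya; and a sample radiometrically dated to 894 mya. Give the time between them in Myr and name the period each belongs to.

527 million years apart; the first in the Calymmian, the second in the Tonian

Elapsed time: 1421 − 894 = 527 Myr.
1421 Ma lies within 1600–1400 Ma: Calymmian.
894 Ma lies within 1000–720 Ma: Tonian.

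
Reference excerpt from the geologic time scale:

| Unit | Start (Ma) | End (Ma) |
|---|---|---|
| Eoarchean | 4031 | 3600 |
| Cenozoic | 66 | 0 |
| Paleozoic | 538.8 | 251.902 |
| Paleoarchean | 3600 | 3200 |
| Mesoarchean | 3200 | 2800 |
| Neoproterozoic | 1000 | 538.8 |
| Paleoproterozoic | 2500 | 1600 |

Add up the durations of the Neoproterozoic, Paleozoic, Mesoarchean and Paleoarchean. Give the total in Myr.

Each duration: Neoproterozoic = 461.2; Paleozoic = 286.898; Mesoarchean = 400; Paleoarchean = 400.
Sum: 461.2 + 286.898 + 400 + 400 = 1548.098 Myr.

1548.098 million years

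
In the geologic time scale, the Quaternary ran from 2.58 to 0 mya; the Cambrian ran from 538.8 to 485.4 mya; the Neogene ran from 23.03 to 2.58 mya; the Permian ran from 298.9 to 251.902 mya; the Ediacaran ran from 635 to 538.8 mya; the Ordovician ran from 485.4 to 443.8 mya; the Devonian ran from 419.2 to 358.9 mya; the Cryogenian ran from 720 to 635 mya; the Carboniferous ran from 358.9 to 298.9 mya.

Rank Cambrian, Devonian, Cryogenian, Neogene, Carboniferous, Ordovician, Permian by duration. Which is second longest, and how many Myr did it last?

Devonian, 60.3 million years

Start − end for each: Cambrian 538.8 − 485.4 = 53.4; Devonian 419.2 − 358.9 = 60.3; Cryogenian 720 − 635 = 85; Neogene 23.03 − 2.58 = 20.45; Carboniferous 358.9 − 298.9 = 60; Ordovician 485.4 − 443.8 = 41.6; Permian 298.9 − 251.902 = 46.998.
Ranking these from longest: Cryogenian > Devonian > Carboniferous > Cambrian > Permian > Ordovician > Neogene.
Position 2 in that ranking is Devonian, which lasted 60.3 Myr.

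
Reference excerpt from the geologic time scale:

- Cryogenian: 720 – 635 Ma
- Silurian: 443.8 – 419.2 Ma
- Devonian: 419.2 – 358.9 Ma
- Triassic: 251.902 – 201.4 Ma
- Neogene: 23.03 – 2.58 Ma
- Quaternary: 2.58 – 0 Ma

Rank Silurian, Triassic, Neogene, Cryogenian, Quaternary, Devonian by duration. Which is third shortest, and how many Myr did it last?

Silurian, 24.6 million years

Durations: Silurian 24.6; Triassic 50.502; Neogene 20.45; Cryogenian 85; Quaternary 2.58; Devonian 60.3 Myr.
Sorted shortest-first: Quaternary (2.58), Neogene (20.45), Silurian (24.6), Triassic (50.502), Devonian (60.3), Cryogenian (85).
The third shortest is Silurian at 24.6 Myr.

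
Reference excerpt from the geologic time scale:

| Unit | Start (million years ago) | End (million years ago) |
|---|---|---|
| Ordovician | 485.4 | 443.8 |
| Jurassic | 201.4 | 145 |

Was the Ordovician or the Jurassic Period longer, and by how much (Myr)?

Ordovician: 485.4 − 443.8 = 41.6 Myr.
Jurassic: 201.4 − 145 = 56.4 Myr.
Difference: 56.4 − 41.6 = 14.8 Myr, so the Jurassic was longer.

Jurassic, by 14.8 million years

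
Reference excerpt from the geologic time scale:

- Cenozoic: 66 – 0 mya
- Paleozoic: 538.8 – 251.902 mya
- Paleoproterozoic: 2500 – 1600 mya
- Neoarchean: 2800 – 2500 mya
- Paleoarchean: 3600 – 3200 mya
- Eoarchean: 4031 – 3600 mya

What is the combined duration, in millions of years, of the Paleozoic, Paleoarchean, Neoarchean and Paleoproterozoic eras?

Each duration: Paleozoic = 286.898; Paleoarchean = 400; Neoarchean = 300; Paleoproterozoic = 900.
Sum: 286.898 + 400 + 300 + 900 = 1886.898 Myr.

1886.898 million years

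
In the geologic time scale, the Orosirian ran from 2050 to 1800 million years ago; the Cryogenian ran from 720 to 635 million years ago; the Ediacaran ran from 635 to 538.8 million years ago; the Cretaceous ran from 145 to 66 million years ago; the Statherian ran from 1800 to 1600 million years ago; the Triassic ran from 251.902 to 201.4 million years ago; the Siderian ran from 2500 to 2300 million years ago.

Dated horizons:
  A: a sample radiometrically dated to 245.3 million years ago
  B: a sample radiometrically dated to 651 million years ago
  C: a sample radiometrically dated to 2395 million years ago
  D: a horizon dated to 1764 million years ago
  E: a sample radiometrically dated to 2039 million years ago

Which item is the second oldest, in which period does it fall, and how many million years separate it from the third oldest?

Larger Ma means older, so oldest first: C 2395 > E 2039 > D 1764 > B 651 > A 245.3.
Counting 2 along gives E (2039 Ma); the excerpt puts that inside the Orosirian, 2050–1800 Ma.
Next in line is D (1764 Ma), and 2039 − 1764 = 275 Myr.

E, in the Orosirian; 275 million years to D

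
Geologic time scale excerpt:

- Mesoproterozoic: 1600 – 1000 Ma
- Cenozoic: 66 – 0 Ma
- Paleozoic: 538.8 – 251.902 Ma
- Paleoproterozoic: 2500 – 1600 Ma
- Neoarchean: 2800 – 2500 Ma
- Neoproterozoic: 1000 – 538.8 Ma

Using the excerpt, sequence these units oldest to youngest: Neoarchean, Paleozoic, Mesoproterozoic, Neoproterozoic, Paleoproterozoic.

Neoarchean, then Paleoproterozoic, then Mesoproterozoic, then Neoproterozoic, then Paleozoic

Read off each span (Ma): Neoarchean 2800–2500; Paleozoic 538.8–251.902; Mesoproterozoic 1600–1000; Neoproterozoic 1000–538.8; Paleoproterozoic 2500–1600.
Larger Ma is older, so oldest→youngest is Neoarchean, Paleoproterozoic, Mesoproterozoic, Neoproterozoic, Paleozoic.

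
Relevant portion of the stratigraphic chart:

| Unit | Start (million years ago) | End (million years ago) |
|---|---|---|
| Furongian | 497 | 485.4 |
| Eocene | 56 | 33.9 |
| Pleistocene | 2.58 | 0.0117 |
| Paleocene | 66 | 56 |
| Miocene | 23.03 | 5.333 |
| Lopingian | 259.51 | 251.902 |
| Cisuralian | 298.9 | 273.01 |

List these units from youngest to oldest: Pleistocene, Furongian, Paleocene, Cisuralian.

Pleistocene, then Paleocene, then Cisuralian, then Furongian

Read off each span (Ma): Pleistocene 2.58–0.0117; Furongian 497–485.4; Paleocene 66–56; Cisuralian 298.9–273.01.
Larger Ma is older, so oldest→youngest is Furongian, Cisuralian, Paleocene, Pleistocene; reverse it for youngest→oldest.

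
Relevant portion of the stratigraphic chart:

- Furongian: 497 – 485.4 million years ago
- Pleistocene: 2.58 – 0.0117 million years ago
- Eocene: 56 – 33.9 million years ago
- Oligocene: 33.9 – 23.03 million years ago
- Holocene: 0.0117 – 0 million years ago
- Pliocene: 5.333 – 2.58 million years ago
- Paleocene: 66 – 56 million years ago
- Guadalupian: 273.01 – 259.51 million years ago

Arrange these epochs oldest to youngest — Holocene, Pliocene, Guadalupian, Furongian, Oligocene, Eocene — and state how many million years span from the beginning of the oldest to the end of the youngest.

Start ages (Ma): Furongian 497, Guadalupian 273.01, Eocene 56, Oligocene 33.9, Pliocene 5.333, Holocene 0.0117.
Ordered oldest to youngest: Furongian, Guadalupian, Eocene, Oligocene, Pliocene, Holocene.
Span = 497 − 0 = 497 Myr.

Furongian, Guadalupian, Eocene, Oligocene, Pliocene, Holocene; total span 497 Myr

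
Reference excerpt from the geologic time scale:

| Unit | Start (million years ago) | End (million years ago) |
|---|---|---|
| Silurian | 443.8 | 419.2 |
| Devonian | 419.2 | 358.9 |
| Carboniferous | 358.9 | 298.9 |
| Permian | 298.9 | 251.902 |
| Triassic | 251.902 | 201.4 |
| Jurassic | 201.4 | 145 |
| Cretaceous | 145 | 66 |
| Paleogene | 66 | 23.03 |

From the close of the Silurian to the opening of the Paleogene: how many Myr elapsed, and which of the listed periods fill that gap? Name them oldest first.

353.2 million years; Devonian, Carboniferous, Permian, Triassic, Jurassic, Cretaceous

The Silurian closes at 419.2 Ma and the Paleogene opens at 66 Ma, so the interval is 419.2 − 66 = 353.2 Myr.
A period fits inside if it starts at or after 419.2 Ma and ends at or before 66 Ma; oldest first that gives Devonian, Carboniferous, Permian, Triassic, Jurassic, Cretaceous.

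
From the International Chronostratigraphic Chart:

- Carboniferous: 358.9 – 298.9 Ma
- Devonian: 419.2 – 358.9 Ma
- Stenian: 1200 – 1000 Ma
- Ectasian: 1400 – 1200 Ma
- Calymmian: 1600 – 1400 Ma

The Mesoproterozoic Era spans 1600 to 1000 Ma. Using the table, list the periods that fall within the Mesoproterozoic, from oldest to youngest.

Calymmian, Ectasian, Stenian

Periods with both bounds inside 1600–1000 Ma: Calymmian (1600–1400), Ectasian (1400–1200), Stenian (1200–1000).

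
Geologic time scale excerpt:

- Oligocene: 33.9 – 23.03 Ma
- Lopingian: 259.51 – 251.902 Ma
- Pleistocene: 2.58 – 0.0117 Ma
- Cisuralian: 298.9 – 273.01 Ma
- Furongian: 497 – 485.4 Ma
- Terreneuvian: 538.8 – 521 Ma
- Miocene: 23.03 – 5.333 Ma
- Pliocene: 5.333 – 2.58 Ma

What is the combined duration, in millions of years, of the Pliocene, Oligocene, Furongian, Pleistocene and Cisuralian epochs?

Each duration: Pliocene = 2.753; Oligocene = 10.87; Furongian = 11.6; Pleistocene = 2.5683; Cisuralian = 25.89.
Sum: 2.753 + 10.87 + 11.6 + 2.5683 + 25.89 = 53.6813 Myr.

53.6813 million years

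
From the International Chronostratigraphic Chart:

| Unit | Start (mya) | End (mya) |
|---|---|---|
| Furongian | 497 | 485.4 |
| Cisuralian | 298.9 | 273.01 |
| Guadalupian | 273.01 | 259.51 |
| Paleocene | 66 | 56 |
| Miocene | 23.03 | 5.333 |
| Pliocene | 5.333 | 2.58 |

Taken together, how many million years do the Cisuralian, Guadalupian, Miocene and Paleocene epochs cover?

Each duration: Cisuralian = 25.89; Guadalupian = 13.5; Miocene = 17.697; Paleocene = 10.
Sum: 25.89 + 13.5 + 17.697 + 10 = 67.087 Myr.

67.087 million years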